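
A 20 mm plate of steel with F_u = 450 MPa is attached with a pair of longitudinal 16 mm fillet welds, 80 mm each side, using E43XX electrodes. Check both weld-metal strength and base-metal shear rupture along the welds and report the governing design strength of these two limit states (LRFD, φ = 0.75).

φR_n ≈ 350 kN (weld metal governs)

E43XX → F_EXX = 430 MPa.
t_e = 0.707 × 16 = 11.31 mm; L = 160 mm.
Weld metal: φR_n = 0.75 × 0.6 × 430 × 11.31 × 160 × 10⁻³ = 350.2 kN.
Base metal (shear rupture): φR_n = 0.75 × 0.6 × 450 × 20 × 160 × 10⁻³ = 648 kN.
Governing: weld metal.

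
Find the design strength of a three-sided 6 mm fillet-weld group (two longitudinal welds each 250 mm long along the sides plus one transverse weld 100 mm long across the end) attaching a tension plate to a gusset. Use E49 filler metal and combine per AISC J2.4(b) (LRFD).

φR_n ≈ 561 kN

E49XX → F_EXX = 490 MPa.
t_e = 0.707 × 6 = 4.242 mm.
R_nwl = 0.6 × 490 × 4.242 × 500 × 10⁻³ = 623.6 kN (longitudinal, 2 welds).
R_nwt = 0.6 × 490 × 4.242 × 100 × 10⁻³ = 124.7 kN (transverse, base value).
(i) R_nwl + R_nwt = 748.3 kN; (ii) 0.85 R_nwl + 1.5 R_nwt = 717.1 kN.
R_n = max = 748.3 kN [governs: (i)]; φR_n = 561.2 kN.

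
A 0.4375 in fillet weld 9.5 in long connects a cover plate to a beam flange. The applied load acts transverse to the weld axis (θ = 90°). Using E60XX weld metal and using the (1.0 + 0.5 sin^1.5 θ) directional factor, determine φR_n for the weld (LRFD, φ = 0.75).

φR_n ≈ 119 kips

E60XX → F_EXX = 60 ksi.
t_e = 0.707 × 0.4375 = 0.3093 in; A_we = 0.3093 × 9.5 = 2.938 in².
Directional factor: 1.0 + 0.5 sin^1.5(90°) = 1.5.
F_nw = 0.6 × 60 × 1.5 = 54 ksi.
φR_n = 0.75 × 54 × 2.938 = 119 kips.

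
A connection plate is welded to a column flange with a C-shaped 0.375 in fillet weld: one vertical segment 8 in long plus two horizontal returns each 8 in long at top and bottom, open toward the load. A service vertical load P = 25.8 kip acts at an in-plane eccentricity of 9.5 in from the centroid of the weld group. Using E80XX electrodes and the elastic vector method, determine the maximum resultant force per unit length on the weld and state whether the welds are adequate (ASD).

f_max ≈ 4.39 kip/in; adequate

E80XX → F_EXX = 80 ksi.
Total weld length L_w = 24 in. Treat welds as unit-width lines.
Centroid: x̄ = 2×8×4 / 24 = 2.667 in from the vertical weld.
Polar moment about centroid: J = I_x + I_y = [8³/12 + 2×8×4²] + [8×2.667² + 2(8³/12 + 8×1.333²)] = 469.3 in³.
Direct shear f_v = P/L_w = 25.8 / 24 = 1.075 kip/in (vertical).
Torsion M = P·e = 25.8 × 9.5 = 245.1 kip·in.
Critical point at (x, y) = (5.333, 4) from centroid. f_tx = M·y/J = 2.089 kip/in; f_ty = M·x/J = 2.785 kip/in.
Resultant f_max = √[f_tx² + (f_v + f_ty)²] = √[2.089² + (1.075 + 2.785)²] = 4.389 kip/in.
Capacity per unit length: r_n/Ω = (1/2.0) × 0.6 × 80 × (0.707 × 0.375) = 6.363 kip/in.
4.389 ≤ 6.363 → adequate.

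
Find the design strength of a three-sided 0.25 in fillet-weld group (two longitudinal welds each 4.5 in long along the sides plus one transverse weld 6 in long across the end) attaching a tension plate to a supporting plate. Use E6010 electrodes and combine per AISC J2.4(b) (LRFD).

E60XX → F_EXX = 60 ksi.
t_e = 0.707 × 0.25 = 0.1767 in.
R_nwl = 0.6 × 60 × 0.1767 × 9 = 57.27 kips (longitudinal, 2 welds).
R_nwt = 0.6 × 60 × 0.1767 × 6 = 38.18 kips (transverse, base value).
(i) R_nwl + R_nwt = 95.44 kips; (ii) 0.85 R_nwl + 1.5 R_nwt = 105.9 kips.
R_n = max = 105.9 kips [governs: (ii)]; φR_n = 79.46 kips.

φR_n ≈ 79.5 kips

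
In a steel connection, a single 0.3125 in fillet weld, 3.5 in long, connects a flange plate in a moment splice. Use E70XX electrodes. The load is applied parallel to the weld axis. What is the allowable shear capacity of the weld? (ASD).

R_n/Ω ≈ 16.2 kip

E70XX → F_EXX = 70 ksi.
Effective throat t_e = 0.707 × 0.3125 = 0.2209 in.
Total length L = 3.5 in; A_we = 0.2209 × 3.5 = 0.7733 in².
F_nw = 0.6 F_EXX = 0.6 × 70 = 42 ksi.
R_n = 42 × 0.7733 = 32.48 kip; R_n/Ω = 32.48/2.0 = 16.24 kip.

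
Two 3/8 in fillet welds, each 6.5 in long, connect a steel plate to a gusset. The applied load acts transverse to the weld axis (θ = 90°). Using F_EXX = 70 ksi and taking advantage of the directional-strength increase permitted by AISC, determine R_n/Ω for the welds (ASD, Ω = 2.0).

t_e = 0.707 × 0.375 = 0.2651 in; A_we = 0.2651 × 13 = 3.447 in².
Directional factor: 1.0 + 0.5 sin^1.5(90°) = 1.5.
F_nw = 0.6 × 70 × 1.5 = 63 ksi.
R_n/Ω = (63 × 3.447) / 2.0 = 108.6 kip.

R_n/Ω ≈ 109 kip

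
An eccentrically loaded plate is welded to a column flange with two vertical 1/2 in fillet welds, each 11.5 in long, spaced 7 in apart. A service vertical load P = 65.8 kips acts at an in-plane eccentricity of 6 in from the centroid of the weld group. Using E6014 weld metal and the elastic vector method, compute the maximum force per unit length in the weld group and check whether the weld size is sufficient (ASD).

f_max ≈ 6.9 kip/in; NOT adequate

E60XX → F_EXX = 60 ksi.
Total weld length L_w = 23 in. Treat welds as unit-width lines.
Polar moment about centroid: J = 2[d³/12 + d(b/2)²] = 2[11.5³/12 + 11.5×3.5²] = 535.2 in³.
Direct shear f_v = P/L_w = 65.8 / 23 = 2.861 kip/in (vertical).
Torsion M = P·e = 65.8 × 6 = 394.8 kip·in.
Critical point at (x, y) = (3.5, 5.75) from centroid. f_tx = M·y/J = 4.241 kip/in; f_ty = M·x/J = 2.582 kip/in.
Resultant f_max = √[f_tx² + (f_v + f_ty)²] = √[4.241² + (2.861 + 2.582)²] = 6.9 kip/in.
Capacity per unit length: r_n/Ω = (1/2.0) × 0.6 × 60 × (0.707 × 0.5) = 6.363 kip/in.
6.9 > 6.363 → NOT adequate.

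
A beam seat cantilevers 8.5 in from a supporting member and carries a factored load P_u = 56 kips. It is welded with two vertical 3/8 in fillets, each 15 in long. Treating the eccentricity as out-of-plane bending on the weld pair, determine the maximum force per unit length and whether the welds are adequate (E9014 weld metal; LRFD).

E90XX → F_EXX = 90 ksi.
L_w = 2 × 15 = 30 in; section modulus (unit throat) S = 2 × L²/6 = 75 in².
Direct shear f_v = P/L_w = 56/30 = 1.867 kip/in.
Moment M = P × e = 56 × 8.5 = 476 kip·in; bending f_b = M/S = 6.347 kip/in.
f_max = √(f_v² + f_b²) = √(1.867² + 6.347²) = 6.615 kip/in.
φr_n = 0.75 × 0.6 × 90 × (0.707 × 0.375) = 10.74 kip/in → adequate.

f_max ≈ 6.62 kip/in; adequate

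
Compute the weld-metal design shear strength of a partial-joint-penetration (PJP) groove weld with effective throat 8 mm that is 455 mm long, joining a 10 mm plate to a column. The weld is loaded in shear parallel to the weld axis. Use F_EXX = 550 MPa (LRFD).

Effective throat (given) t_e = 8 mm.
A_we = 8 × 455 = 3640 mm².
F_nw = 0.6 F_EXX = 330 MPa.
φR_n = 0.75 × 330 × 3640 × 10⁻³ = 900.9 kN.

φR_n ≈ 901 kN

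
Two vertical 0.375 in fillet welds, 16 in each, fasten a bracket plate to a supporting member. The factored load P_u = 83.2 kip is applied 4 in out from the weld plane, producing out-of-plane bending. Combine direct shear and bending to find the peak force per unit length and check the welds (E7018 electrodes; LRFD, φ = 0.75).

E70XX → F_EXX = 70 ksi.
L_w = 2 × 16 = 32 in; section modulus (unit throat) S = 2 × L²/6 = 85.33 in².
Direct shear f_v = P/L_w = 83.2/32 = 2.6 kip/in.
Moment M = P × e = 83.2 × 4 = 332.8 kip·in; bending f_b = M/S = 3.9 kip/in.
f_max = √(f_v² + f_b²) = √(2.6² + 3.9²) = 4.687 kip/in.
φr_n = 0.75 × 0.6 × 70 × (0.707 × 0.375) = 8.351 kip/in → adequate.

f_max ≈ 4.69 kip/in; adequate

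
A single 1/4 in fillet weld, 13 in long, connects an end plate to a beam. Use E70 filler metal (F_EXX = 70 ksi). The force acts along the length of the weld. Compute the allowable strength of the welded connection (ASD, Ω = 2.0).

Effective throat t_e = 0.707 × 0.25 = 0.1767 in.
Total length L = 13 in; A_we = 0.1767 × 13 = 2.298 in².
F_nw = 0.6 F_EXX = 0.6 × 70 = 42 ksi.
R_n = 42 × 2.298 = 96.51 kip; R_n/Ω = 96.51/2.0 = 48.25 kip.

R_n/Ω ≈ 48.3 kip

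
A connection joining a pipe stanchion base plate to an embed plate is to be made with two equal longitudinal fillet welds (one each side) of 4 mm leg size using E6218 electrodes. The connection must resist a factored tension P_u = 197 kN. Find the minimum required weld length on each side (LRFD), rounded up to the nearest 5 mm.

L = 125 mm on each side

E62XX → F_EXX = 620 MPa.
Throat t_e = 0.707 × 4 = 2.828 mm.
φr_n = 0.75 × 0.6 × 620 × 2.828 × 10⁻³ = 0.789 kN/mm.
L_req = P_u / φr_n = 197 / 0.789 = 249.7 mm total.
Per side: 249.7 / 2 = 124.8 mm.
Round up → use L = 125 mm on each side.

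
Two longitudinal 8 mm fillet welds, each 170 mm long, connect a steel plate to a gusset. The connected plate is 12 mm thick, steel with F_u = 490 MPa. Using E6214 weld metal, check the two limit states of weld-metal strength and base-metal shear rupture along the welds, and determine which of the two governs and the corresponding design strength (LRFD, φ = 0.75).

φR_n ≈ 537 kN (weld metal governs)

E62XX → F_EXX = 620 MPa.
t_e = 0.707 × 8 = 5.656 mm; L = 340 mm.
Weld metal: φR_n = 0.75 × 0.6 × 620 × 5.656 × 340 × 10⁻³ = 536.5 kN.
Base metal (shear rupture): φR_n = 0.75 × 0.6 × 490 × 12 × 340 × 10⁻³ = 899.6 kN.
Governing: weld metal.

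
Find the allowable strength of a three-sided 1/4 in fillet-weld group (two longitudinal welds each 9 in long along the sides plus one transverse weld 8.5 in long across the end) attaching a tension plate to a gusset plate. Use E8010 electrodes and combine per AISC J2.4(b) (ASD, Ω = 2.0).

E80XX → F_EXX = 80 ksi.
t_e = 0.707 × 0.25 = 0.1767 in.
R_nwl = 0.6 × 80 × 0.1767 × 18 = 152.7 kips (longitudinal, 2 welds).
R_nwt = 0.6 × 80 × 0.1767 × 8.5 = 72.11 kips (transverse, base value).
(i) R_nwl + R_nwt = 224.8 kips; (ii) 0.85 R_nwl + 1.5 R_nwt = 238 kips.
R_n = max = 238 kips [governs: (ii)]; R_n/Ω = 119 kips.

R_n/Ω ≈ 119 kips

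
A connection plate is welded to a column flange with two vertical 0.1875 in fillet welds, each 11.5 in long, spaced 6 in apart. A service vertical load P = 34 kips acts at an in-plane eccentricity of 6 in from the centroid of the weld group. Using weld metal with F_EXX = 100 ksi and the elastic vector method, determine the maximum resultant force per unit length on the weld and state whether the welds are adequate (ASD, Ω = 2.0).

Total weld length L_w = 23 in. Treat welds as unit-width lines.
Polar moment about centroid: J = 2[d³/12 + d(b/2)²] = 2[11.5³/12 + 11.5×3²] = 460.5 in³.
Direct shear f_v = P/L_w = 34 / 23 = 1.478 kip/in (vertical).
Torsion M = P·e = 34 × 6 = 204 kip·in.
Critical point at (x, y) = (3, 5.75) from centroid. f_tx = M·y/J = 2.547 kip/in; f_ty = M·x/J = 1.329 kip/in.
Resultant f_max = √[f_tx² + (f_v + f_ty)²] = √[2.547² + (1.478 + 1.329)²] = 3.791 kip/in.
Capacity per unit length: r_n/Ω = (1/2.0) × 0.6 × 100 × (0.707 × 0.1875) = 3.977 kip/in.
3.791 ≤ 3.977 → adequate.

f_max ≈ 3.79 kip/in; adequate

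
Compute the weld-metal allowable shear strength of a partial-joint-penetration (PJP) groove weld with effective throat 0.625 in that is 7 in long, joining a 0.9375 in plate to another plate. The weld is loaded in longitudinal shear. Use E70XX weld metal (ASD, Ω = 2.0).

E70XX → F_EXX = 70 ksi.
Effective throat (given) t_e = 0.625 in.
A_we = 0.625 × 7 = 4.375 in².
F_nw = 0.6 F_EXX = 42 ksi.
R_n/Ω = (42 × 4.375) / 2.0 = 91.88 kips.

R_n/Ω ≈ 91.9 kips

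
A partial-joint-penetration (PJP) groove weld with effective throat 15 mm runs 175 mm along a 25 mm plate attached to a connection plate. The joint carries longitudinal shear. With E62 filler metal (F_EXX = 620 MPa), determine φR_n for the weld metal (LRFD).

Effective throat (given) t_e = 15 mm.
A_we = 15 × 175 = 2625 mm².
F_nw = 0.6 F_EXX = 372 MPa.
φR_n = 0.75 × 372 × 2625 × 10⁻³ = 732.4 kN.

φR_n ≈ 732 kN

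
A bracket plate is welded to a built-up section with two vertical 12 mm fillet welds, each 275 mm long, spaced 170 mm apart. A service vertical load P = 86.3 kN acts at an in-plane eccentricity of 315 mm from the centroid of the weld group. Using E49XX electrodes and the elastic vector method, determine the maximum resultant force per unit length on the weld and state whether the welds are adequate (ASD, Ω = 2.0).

E49XX → F_EXX = 490 MPa.
Total weld length L_w = 550 mm. Treat welds as unit-width lines.
Polar moment about centroid: J = 2[d³/12 + d(b/2)²] = 2[275³/12 + 275×85²] = 7440000 mm³.
Direct shear f_v = P/L_w = 86.3×10³ / 550 = 156.9 N/mm (vertical).
Torsion M = P·e = 86.3×10³ × 315 = 27184000 N·mm.
Critical point at (x, y) = (85, 137.5) from centroid. f_tx = M·y/J = 502.4 N/mm; f_ty = M·x/J = 310.6 N/mm.
Resultant f_max = √[f_tx² + (f_v + f_ty)²] = √[502.4² + (156.9 + 310.6)²] = 686.3 N/mm.
Capacity per unit length: r_n/Ω = (1/2.0) × 0.6 × 490 × (0.707 × 12) = 1247 N/mm.
686.3 ≤ 1247 → adequate.

f_max ≈ 686 N/mm; adequate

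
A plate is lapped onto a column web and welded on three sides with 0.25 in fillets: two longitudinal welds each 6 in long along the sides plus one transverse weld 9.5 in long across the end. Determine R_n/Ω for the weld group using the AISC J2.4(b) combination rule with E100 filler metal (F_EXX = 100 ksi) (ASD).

R_n/Ω ≈ 130 kips

t_e = 0.707 × 0.25 = 0.1767 in.
R_nwl = 0.6 × 100 × 0.1767 × 12 = 127.3 kips (longitudinal, 2 welds).
R_nwt = 0.6 × 100 × 0.1767 × 9.5 = 100.7 kips (transverse, base value).
(i) R_nwl + R_nwt = 228 kips; (ii) 0.85 R_nwl + 1.5 R_nwt = 259.3 kips.
R_n = max = 259.3 kips [governs: (ii)]; R_n/Ω = 129.6 kips.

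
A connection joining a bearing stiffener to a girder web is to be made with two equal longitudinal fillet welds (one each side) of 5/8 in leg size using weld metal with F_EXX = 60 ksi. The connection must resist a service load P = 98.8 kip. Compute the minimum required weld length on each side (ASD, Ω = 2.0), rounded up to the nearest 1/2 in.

L = 6.5 in on each side

Throat t_e = 0.707 × 0.625 = 0.4419 in.
r_n/Ω = (0.6 × 60 × 0.4419) / 2.0 = 7.954 kip/in.
L_req = P / (r_n/Ω) = 98.8 / 7.954 = 12.42 in total.
Per side: 12.42 / 2 = 6.211 in.
Round up → use L = 6.5 in on each side.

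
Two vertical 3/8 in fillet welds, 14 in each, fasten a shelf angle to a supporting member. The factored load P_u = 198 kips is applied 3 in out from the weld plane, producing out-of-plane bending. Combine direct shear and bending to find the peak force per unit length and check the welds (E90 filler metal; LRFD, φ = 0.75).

E90XX → F_EXX = 90 ksi.
L_w = 2 × 14 = 28 in; section modulus (unit throat) S = 2 × L²/6 = 65.33 in².
Direct shear f_v = P/L_w = 198/28 = 7.071 kip/in.
Moment M = P × e = 198 × 3 = 594 kip·in; bending f_b = M/S = 9.092 kip/in.
f_max = √(f_v² + f_b²) = √(7.071² + 9.092²) = 11.52 kip/in.
φr_n = 0.75 × 0.6 × 90 × (0.707 × 0.375) = 10.74 kip/in → NOT adequate.

f_max ≈ 11.5 kip/in; NOT adequate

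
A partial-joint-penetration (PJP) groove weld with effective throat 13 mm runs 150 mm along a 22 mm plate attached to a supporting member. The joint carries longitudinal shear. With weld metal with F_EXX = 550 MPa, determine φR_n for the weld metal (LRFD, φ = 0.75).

φR_n ≈ 483 kN

Effective throat (given) t_e = 13 mm.
A_we = 13 × 150 = 1950 mm².
F_nw = 0.6 F_EXX = 330 MPa.
φR_n = 0.75 × 330 × 1950 × 10⁻³ = 482.6 kN.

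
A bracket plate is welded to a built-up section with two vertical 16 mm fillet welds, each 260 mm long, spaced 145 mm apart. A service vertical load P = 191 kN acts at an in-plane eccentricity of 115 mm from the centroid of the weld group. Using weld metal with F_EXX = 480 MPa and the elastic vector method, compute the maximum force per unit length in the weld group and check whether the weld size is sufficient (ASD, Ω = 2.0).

f_max ≈ 822 N/mm; adequate

Total weld length L_w = 520 mm. Treat welds as unit-width lines.
Polar moment about centroid: J = 2[d³/12 + d(b/2)²] = 2[260³/12 + 260×72.5²] = 5663000 mm³.
Direct shear f_v = P/L_w = 191×10³ / 520 = 367.3 N/mm (vertical).
Torsion M = P·e = 191×10³ × 115 = 21965000 N·mm.
Critical point at (x, y) = (72.5, 130) from centroid. f_tx = M·y/J = 504.3 N/mm; f_ty = M·x/J = 281.2 N/mm.
Resultant f_max = √[f_tx² + (f_v + f_ty)²] = √[504.3² + (367.3 + 281.2)²] = 821.5 N/mm.
Capacity per unit length: r_n/Ω = (1/2.0) × 0.6 × 480 × (0.707 × 16) = 1629 N/mm.
821.5 ≤ 1629 → adequate.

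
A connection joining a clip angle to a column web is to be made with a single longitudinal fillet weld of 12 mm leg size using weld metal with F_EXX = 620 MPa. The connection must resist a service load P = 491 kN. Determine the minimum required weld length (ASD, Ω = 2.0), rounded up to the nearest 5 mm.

Throat t_e = 0.707 × 12 = 8.484 mm.
r_n/Ω = (0.6 × 620 × 8.484) / 2.0 = 1578 N/mm = 1.578 kN/mm.
L_req = P / (r_n/Ω) = 491 / 1.578 = 311.1 mm total.
Round up → use L = 315 mm.

L = 315 mm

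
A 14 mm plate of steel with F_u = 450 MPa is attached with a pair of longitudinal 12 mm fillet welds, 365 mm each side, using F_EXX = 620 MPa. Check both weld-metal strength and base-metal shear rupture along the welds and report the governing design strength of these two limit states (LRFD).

φR_n ≈ 1730 kN (weld metal governs)

t_e = 0.707 × 12 = 8.484 mm; L = 730 mm.
Weld metal: φR_n = 0.75 × 0.6 × 620 × 8.484 × 730 × 10⁻³ = 1728 kN.
Base metal (shear rupture): φR_n = 0.75 × 0.6 × 450 × 14 × 730 × 10⁻³ = 2070 kN.
Governing: weld metal.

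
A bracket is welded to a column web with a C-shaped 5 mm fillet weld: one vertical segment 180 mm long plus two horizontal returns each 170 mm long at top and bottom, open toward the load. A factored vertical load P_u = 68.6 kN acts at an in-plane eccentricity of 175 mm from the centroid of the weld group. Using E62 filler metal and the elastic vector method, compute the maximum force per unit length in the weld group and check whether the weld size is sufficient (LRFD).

E62XX → F_EXX = 620 MPa.
Total weld length L_w = 520 mm. Treat welds as unit-width lines.
Centroid: x̄ = 2×170×85 / 520 = 55.58 mm from the vertical weld.
Polar moment about centroid: J = I_x + I_y = [180³/12 + 2×170×90²] + [180×55.58² + 2(170³/12 + 170×29.42²)] = 4909000 mm³.
Direct shear f_v = P/L_w = 68.6×10³ / 520 = 131.9 N/mm (vertical).
Torsion M = P·e = 68.6×10³ × 175 = 12005000 N·mm.
Critical point at (x, y) = (114.4, 90) from centroid. f_tx = M·y/J = 220.1 N/mm; f_ty = M·x/J = 279.8 N/mm.
Resultant f_max = √[f_tx² + (f_v + f_ty)²] = √[220.1² + (131.9 + 279.8)²] = 466.9 N/mm.
Capacity per unit length: φr_n = 0.75 × 0.6 × 620 × (0.707 × 5) = 986.3 N/mm.
466.9 ≤ 986.3 → adequate.

f_max ≈ 467 N/mm; adequate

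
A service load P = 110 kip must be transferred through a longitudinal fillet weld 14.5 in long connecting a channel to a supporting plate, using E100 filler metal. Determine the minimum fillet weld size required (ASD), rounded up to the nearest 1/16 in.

E100XX → F_EXX = 100 ksi.
Total weld length L = 14.5 in.
Required throat t_e = P × Ω / (0.6 F_EXX × L) = 110 × 2.0 / (0.6 × 100 × 14.5) = 0.2529 in.
Required leg w = t_e / 0.707 = 0.3577 in → use 3/8 in.

w = 3/8 in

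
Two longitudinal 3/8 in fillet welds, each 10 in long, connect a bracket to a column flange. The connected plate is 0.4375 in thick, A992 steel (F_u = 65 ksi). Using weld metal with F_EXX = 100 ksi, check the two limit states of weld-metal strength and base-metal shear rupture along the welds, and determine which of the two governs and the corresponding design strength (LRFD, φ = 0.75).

φR_n ≈ 239 kips (weld metal governs)

t_e = 0.707 × 0.375 = 0.2651 in; L = 20 in.
Weld metal: φR_n = 0.75 × 0.6 × 100 × 0.2651 × 20 = 238.6 kips.
Base metal (shear rupture): φR_n = 0.75 × 0.6 × 65 × 0.4375 × 20 = 255.9 kips.
Governing: weld metal.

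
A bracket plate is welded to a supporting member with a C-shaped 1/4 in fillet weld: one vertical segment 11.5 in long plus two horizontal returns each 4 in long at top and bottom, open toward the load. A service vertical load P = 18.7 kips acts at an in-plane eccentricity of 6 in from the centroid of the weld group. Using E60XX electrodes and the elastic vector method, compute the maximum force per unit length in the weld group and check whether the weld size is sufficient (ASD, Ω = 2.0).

E60XX → F_EXX = 60 ksi.
Total weld length L_w = 19.5 in. Treat welds as unit-width lines.
Centroid: x̄ = 2×4×2 / 19.5 = 0.8205 in from the vertical weld.
Polar moment about centroid: J = I_x + I_y = [11.5³/12 + 2×4×5.75²] + [11.5×0.8205² + 2(4³/12 + 4×1.179²)] = 420.8 in³.
Direct shear f_v = P/L_w = 18.7 / 19.5 = 0.959 kip/in (vertical).
Torsion M = P·e = 18.7 × 6 = 112.2 kip·in.
Critical point at (x, y) = (3.179, 5.75) from centroid. f_tx = M·y/J = 1.533 kip/in; f_ty = M·x/J = 0.8478 kip/in.
Resultant f_max = √[f_tx² + (f_v + f_ty)²] = √[1.533² + (0.959 + 0.8478)²] = 2.37 kip/in.
Capacity per unit length: r_n/Ω = (1/2.0) × 0.6 × 60 × (0.707 × 0.25) = 3.181 kip/in.
2.37 ≤ 3.181 → adequate.

f_max ≈ 2.37 kip/in; adequate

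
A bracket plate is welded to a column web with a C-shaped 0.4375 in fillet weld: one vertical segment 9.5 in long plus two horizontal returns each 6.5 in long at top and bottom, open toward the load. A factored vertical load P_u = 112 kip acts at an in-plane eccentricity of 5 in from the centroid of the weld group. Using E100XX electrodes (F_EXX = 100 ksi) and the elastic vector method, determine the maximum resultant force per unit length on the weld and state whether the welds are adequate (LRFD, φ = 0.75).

f_max ≈ 11.9 kip/in; adequate

Total weld length L_w = 22.5 in. Treat welds as unit-width lines.
Centroid: x̄ = 2×6.5×3.25 / 22.5 = 1.878 in from the vertical weld.
Polar moment about centroid: J = I_x + I_y = [9.5³/12 + 2×6.5×4.75²] + [9.5×1.878² + 2(6.5³/12 + 6.5×1.372²)] = 468.5 in³.
Direct shear f_v = P/L_w = 112 / 22.5 = 4.978 kip/in (vertical).
Torsion M = P·e = 112 × 5 = 560 kip·in.
Critical point at (x, y) = (4.622, 4.75) from centroid. f_tx = M·y/J = 5.678 kip/in; f_ty = M·x/J = 5.525 kip/in.
Resultant f_max = √[f_tx² + (f_v + f_ty)²] = √[5.678² + (4.978 + 5.525)²] = 11.94 kip/in.
Capacity per unit length: φr_n = 0.75 × 0.6 × 100 × (0.707 × 0.4375) = 13.92 kip/in.
11.94 ≤ 13.92 → adequate.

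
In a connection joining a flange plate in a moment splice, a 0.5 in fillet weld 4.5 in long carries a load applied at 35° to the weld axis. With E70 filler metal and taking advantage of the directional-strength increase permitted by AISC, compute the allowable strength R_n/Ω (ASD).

E70XX → F_EXX = 70 ksi.
t_e = 0.707 × 0.5 = 0.3535 in; A_we = 0.3535 × 4.5 = 1.591 in².
Directional factor: 1.0 + 0.5 sin^1.5(35°) = 1.217.
F_nw = 0.6 × 70 × 1.217 = 51.12 ksi.
R_n/Ω = (51.12 × 1.591) / 2.0 = 40.66 kip.

R_n/Ω ≈ 40.7 kip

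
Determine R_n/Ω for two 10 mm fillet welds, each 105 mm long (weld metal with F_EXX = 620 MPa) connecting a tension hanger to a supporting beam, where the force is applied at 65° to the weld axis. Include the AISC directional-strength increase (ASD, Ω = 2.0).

R_n/Ω ≈ 395 kN

t_e = 0.707 × 10 = 7.07 mm; A_we = 7.07 × 210 = 1485 mm².
Directional factor: 1.0 + 0.5 sin^1.5(65°) = 1.431.
F_nw = 0.6 × 620 × 1.431 = 532.5 MPa.
R_n/Ω = (532.5 × 1485) / 2.0 × 10⁻³ = 395.3 kN.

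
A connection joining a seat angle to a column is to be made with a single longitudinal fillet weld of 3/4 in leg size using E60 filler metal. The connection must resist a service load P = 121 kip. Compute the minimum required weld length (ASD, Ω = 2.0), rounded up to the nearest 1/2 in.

E60XX → F_EXX = 60 ksi.
Throat t_e = 0.707 × 0.75 = 0.5302 in.
r_n/Ω = (0.6 × 60 × 0.5302) / 2.0 = 9.544 kip/in.
L_req = P / (r_n/Ω) = 121 / 9.544 = 12.68 in total.
Round up → use L = 13 in.

L = 13 in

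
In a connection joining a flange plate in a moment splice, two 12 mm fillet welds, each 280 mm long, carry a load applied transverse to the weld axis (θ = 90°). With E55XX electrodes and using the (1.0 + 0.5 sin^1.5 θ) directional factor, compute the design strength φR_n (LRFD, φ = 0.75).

E55XX → F_EXX = 550 MPa.
t_e = 0.707 × 12 = 8.484 mm; A_we = 8.484 × 560 = 4751 mm².
Directional factor: 1.0 + 0.5 sin^1.5(90°) = 1.5.
F_nw = 0.6 × 550 × 1.5 = 495 MPa.
φR_n = 0.75 × 495 × 4751 × 10⁻³ = 1764 kN.

φR_n ≈ 1760 kN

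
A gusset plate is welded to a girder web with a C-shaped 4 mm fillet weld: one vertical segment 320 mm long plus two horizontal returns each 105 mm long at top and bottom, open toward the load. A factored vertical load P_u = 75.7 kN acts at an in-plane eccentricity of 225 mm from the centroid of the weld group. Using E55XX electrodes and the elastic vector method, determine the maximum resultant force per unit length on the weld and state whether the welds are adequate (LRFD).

f_max ≈ 441 N/mm; adequate

E55XX → F_EXX = 550 MPa.
Total weld length L_w = 530 mm. Treat welds as unit-width lines.
Centroid: x̄ = 2×105×52.5 / 530 = 20.8 mm from the vertical weld.
Polar moment about centroid: J = I_x + I_y = [320³/12 + 2×105×160²] + [320×20.8² + 2(105³/12 + 105×31.7²)] = 8649000 mm³.
Direct shear f_v = P/L_w = 75.7×10³ / 530 = 142.8 N/mm (vertical).
Torsion M = P·e = 75.7×10³ × 225 = 17032000 N·mm.
Critical point at (x, y) = (84.2, 160) from centroid. f_tx = M·y/J = 315.1 N/mm; f_ty = M·x/J = 165.8 N/mm.
Resultant f_max = √[f_tx² + (f_v + f_ty)²] = √[315.1² + (142.8 + 165.8)²] = 441.1 N/mm.
Capacity per unit length: φr_n = 0.75 × 0.6 × 550 × (0.707 × 4) = 699.9 N/mm.
441.1 ≤ 699.9 → adequate.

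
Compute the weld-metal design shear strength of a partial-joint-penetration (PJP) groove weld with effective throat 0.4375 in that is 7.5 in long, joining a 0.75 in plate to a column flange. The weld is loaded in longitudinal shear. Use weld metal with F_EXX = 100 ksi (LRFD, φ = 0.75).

Effective throat (given) t_e = 0.4375 in.
A_we = 0.4375 × 7.5 = 3.281 in².
F_nw = 0.6 F_EXX = 60 ksi.
φR_n = 0.75 × 60 × 3.281 = 147.7 kips.

φR_n ≈ 148 kips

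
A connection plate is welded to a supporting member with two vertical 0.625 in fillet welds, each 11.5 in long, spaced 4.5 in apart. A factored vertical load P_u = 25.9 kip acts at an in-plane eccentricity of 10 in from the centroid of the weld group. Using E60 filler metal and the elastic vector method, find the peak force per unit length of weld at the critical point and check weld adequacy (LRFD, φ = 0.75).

E60XX → F_EXX = 60 ksi.
Total weld length L_w = 23 in. Treat welds as unit-width lines.
Polar moment about centroid: J = 2[d³/12 + d(b/2)²] = 2[11.5³/12 + 11.5×2.25²] = 369.9 in³.
Direct shear f_v = P/L_w = 25.9 / 23 = 1.126 kip/in (vertical).
Torsion M = P·e = 25.9 × 10 = 259 kip·in.
Critical point at (x, y) = (2.25, 5.75) from centroid. f_tx = M·y/J = 4.026 kip/in; f_ty = M·x/J = 1.575 kip/in.
Resultant f_max = √[f_tx² + (f_v + f_ty)²] = √[4.026² + (1.126 + 1.575)²] = 4.848 kip/in.
Capacity per unit length: φr_n = 0.75 × 0.6 × 60 × (0.707 × 0.625) = 11.93 kip/in.
4.848 ≤ 11.93 → adequate.

f_max ≈ 4.85 kip/in; adequate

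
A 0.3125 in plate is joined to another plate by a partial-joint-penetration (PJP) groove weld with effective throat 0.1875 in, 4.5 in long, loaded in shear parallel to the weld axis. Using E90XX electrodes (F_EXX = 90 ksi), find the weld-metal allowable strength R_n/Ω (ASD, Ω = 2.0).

Effective throat (given) t_e = 0.1875 in.
A_we = 0.1875 × 4.5 = 0.8438 in².
F_nw = 0.6 F_EXX = 54 ksi.
R_n/Ω = (54 × 0.8438) / 2.0 = 22.78 kip.

R_n/Ω ≈ 22.8 kip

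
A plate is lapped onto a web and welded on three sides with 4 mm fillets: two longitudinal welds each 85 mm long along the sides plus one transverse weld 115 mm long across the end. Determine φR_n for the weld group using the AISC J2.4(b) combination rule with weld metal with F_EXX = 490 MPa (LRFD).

φR_n ≈ 198 kN

t_e = 0.707 × 4 = 2.828 mm.
R_nwl = 0.6 × 490 × 2.828 × 170 × 10⁻³ = 141.3 kN (longitudinal, 2 welds).
R_nwt = 0.6 × 490 × 2.828 × 115 × 10⁻³ = 95.61 kN (transverse, base value).
(i) R_nwl + R_nwt = 237 kN; (ii) 0.85 R_nwl + 1.5 R_nwt = 263.6 kN.
R_n = max = 263.6 kN [governs: (ii)]; φR_n = 197.7 kN.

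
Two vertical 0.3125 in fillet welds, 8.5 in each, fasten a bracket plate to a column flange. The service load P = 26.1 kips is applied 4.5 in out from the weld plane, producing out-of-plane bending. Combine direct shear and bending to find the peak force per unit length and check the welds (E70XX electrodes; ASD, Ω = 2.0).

E70XX → F_EXX = 70 ksi.
L_w = 2 × 8.5 = 17 in; section modulus (unit throat) S = 2 × L²/6 = 24.08 in².
Direct shear f_v = P/L_w = 26.1/17 = 1.535 kip/in.
Moment M = P × e = 26.1 × 4.5 = 117.45 kip·in; bending f_b = M/S = 4.877 kip/in.
f_max = √(f_v² + f_b²) = √(1.535² + 4.877²) = 5.113 kip/in.
r_n/Ω = (1/2.0) × 0.6 × 70 × (0.707 × 0.3125) = 4.64 kip/in → NOT adequate.

f_max ≈ 5.11 kip/in; NOT adequate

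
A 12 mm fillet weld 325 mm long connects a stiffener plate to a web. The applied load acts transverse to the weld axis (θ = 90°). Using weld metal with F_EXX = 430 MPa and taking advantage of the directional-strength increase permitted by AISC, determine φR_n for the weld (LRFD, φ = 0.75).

φR_n ≈ 800 kN

t_e = 0.707 × 12 = 8.484 mm; A_we = 8.484 × 325 = 2757 mm².
Directional factor: 1.0 + 0.5 sin^1.5(90°) = 1.5.
F_nw = 0.6 × 430 × 1.5 = 387 MPa.
φR_n = 0.75 × 387 × 2757 × 10⁻³ = 800.3 kN.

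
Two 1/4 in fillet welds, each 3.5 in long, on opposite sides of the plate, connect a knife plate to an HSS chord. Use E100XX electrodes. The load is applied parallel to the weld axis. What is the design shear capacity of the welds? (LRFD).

φR_n ≈ 55.7 kips

E100XX → F_EXX = 100 ksi.
Effective throat t_e = 0.707 × 0.25 = 0.1767 in.
Total length L = 7 in; A_we = 0.1767 × 7 = 1.237 in².
F_nw = 0.6 F_EXX = 0.6 × 100 = 60 ksi.
φR_n = 0.75 × 60 × 1.237 = 55.68 kips.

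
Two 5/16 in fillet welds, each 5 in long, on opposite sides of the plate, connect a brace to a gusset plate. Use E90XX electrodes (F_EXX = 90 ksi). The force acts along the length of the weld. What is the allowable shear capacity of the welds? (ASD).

R_n/Ω ≈ 59.7 kip

Effective throat t_e = 0.707 × 0.3125 = 0.2209 in.
Total length L = 10 in; A_we = 0.2209 × 10 = 2.209 in².
F_nw = 0.6 F_EXX = 0.6 × 90 = 54 ksi.
R_n = 54 × 2.209 = 119.3 kip; R_n/Ω = 119.3/2.0 = 59.65 kip.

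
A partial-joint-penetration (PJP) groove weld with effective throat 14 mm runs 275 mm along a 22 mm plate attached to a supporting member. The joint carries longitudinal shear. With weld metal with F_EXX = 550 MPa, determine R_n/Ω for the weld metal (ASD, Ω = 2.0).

R_n/Ω ≈ 635 kN

Effective throat (given) t_e = 14 mm.
A_we = 14 × 275 = 3850 mm².
F_nw = 0.6 F_EXX = 330 MPa.
R_n/Ω = (330 × 3850) / 2.0 × 10⁻³ = 635.2 kN.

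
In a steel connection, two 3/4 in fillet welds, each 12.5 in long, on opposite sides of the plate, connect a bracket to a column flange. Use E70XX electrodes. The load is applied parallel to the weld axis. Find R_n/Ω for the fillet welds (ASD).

E70XX → F_EXX = 70 ksi.
Effective throat t_e = 0.707 × 0.75 = 0.5302 in.
Total length L = 25 in; A_we = 0.5302 × 25 = 13.26 in².
F_nw = 0.6 F_EXX = 0.6 × 70 = 42 ksi.
R_n = 42 × 13.26 = 556.8 kips; R_n/Ω = 556.8/2.0 = 278.4 kips.

R_n/Ω ≈ 278 kips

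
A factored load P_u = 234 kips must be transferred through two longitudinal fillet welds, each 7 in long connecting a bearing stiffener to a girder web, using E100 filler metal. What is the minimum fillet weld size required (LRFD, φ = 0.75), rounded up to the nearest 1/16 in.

w = 9/16 in

E100XX → F_EXX = 100 ksi.
Total weld length L = 14 in.
Required throat t_e = P_u / (φ × 0.6 F_EXX × L) = 234 / (0.75 × 0.6 × 100 × 14) = 0.3714 in.
Required leg w = t_e / 0.707 = 0.5254 in → use 9/16 in.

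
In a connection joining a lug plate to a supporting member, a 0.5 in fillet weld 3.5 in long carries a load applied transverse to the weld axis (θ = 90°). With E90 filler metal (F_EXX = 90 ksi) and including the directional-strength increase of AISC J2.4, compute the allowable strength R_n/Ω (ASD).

t_e = 0.707 × 0.5 = 0.3535 in; A_we = 0.3535 × 3.5 = 1.237 in².
Directional factor: 1.0 + 0.5 sin^1.5(90°) = 1.5.
F_nw = 0.6 × 90 × 1.5 = 81 ksi.
R_n/Ω = (81 × 1.237) / 2.0 = 50.11 kips.

R_n/Ω ≈ 50.1 kips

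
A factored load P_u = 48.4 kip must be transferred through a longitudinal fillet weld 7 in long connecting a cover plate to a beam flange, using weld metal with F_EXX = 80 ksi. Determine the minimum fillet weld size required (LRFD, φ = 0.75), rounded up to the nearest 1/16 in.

w = 5/16 in

Total weld length L = 7 in.
Required throat t_e = P_u / (φ × 0.6 F_EXX × L) = 48.4 / (0.75 × 0.6 × 80 × 7) = 0.1921 in.
Required leg w = t_e / 0.707 = 0.2717 in → use 5/16 in.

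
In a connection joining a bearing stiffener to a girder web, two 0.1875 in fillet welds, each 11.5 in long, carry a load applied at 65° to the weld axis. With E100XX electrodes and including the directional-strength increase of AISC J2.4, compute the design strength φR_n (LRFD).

E100XX → F_EXX = 100 ksi.
t_e = 0.707 × 0.1875 = 0.1326 in; A_we = 0.1326 × 23 = 3.049 in².
Directional factor: 1.0 + 0.5 sin^1.5(65°) = 1.431.
F_nw = 0.6 × 100 × 1.431 = 85.88 ksi.
φR_n = 0.75 × 85.88 × 3.049 = 196.4 kip.

φR_n ≈ 196 kip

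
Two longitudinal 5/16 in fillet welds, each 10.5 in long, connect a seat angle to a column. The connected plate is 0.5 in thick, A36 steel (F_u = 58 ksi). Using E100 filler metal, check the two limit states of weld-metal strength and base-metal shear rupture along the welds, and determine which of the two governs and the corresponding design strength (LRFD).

φR_n ≈ 209 kip (weld metal governs)

E100XX → F_EXX = 100 ksi.
t_e = 0.707 × 0.3125 = 0.2209 in; L = 21 in.
Weld metal: φR_n = 0.75 × 0.6 × 100 × 0.2209 × 21 = 208.8 kip.
Base metal (shear rupture): φR_n = 0.75 × 0.6 × 58 × 0.5 × 21 = 274 kip.
Governing: weld metal.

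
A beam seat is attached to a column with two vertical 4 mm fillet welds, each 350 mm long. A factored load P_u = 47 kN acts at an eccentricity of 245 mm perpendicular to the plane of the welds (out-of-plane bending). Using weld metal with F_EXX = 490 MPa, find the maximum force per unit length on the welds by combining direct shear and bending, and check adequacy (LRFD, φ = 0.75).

L_w = 2 × 350 = 700 mm; section modulus (unit throat) S = 2 × L²/6 = 40830 mm².
Direct shear f_v = P/L_w = 47×10³/700 = 67.14 N/mm.
Moment M = P × e = 47×10³ × 245 = 11515000 N·mm; bending f_b = M/S = 282 N/mm.
f_max = √(f_v² + f_b²) = √(67.14² + 282²) = 289.9 N/mm.
φr_n = 0.75 × 0.6 × 490 × (0.707 × 4) = 623.6 N/mm → adequate.

f_max ≈ 290 N/mm; adequate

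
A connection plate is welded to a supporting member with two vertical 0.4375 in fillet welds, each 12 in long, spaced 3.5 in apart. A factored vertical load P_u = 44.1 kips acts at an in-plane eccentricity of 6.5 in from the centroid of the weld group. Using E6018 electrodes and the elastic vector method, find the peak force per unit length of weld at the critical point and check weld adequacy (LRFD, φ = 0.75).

E60XX → F_EXX = 60 ksi.
Total weld length L_w = 24 in. Treat welds as unit-width lines.
Polar moment about centroid: J = 2[d³/12 + d(b/2)²] = 2[12³/12 + 12×1.75²] = 361.5 in³.
Direct shear f_v = P/L_w = 44.1 / 24 = 1.838 kip/in (vertical).
Torsion M = P·e = 44.1 × 6.5 = 286.65 kip·in.
Critical point at (x, y) = (1.75, 6) from centroid. f_tx = M·y/J = 4.758 kip/in; f_ty = M·x/J = 1.388 kip/in.
Resultant f_max = √[f_tx² + (f_v + f_ty)²] = √[4.758² + (1.838 + 1.388)²] = 5.748 kip/in.
Capacity per unit length: φr_n = 0.75 × 0.6 × 60 × (0.707 × 0.4375) = 8.351 kip/in.
5.748 ≤ 8.351 → adequate.

f_max ≈ 5.75 kip/in; adequate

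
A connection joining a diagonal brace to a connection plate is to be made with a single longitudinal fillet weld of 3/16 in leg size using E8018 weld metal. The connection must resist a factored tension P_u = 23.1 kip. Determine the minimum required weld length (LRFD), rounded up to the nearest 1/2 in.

L = 5 in

E80XX → F_EXX = 80 ksi.
Throat t_e = 0.707 × 0.1875 = 0.1326 in.
φr_n = 0.75 × 0.6 × 80 × 0.1326 = 4.772 kip/in.
L_req = P_u / φr_n = 23.1 / 4.772 = 4.84 in total.
Round up → use L = 5 in.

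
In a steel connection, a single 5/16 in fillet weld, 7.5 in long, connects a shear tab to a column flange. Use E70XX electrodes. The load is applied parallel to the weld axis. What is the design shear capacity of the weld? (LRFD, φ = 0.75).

φR_n ≈ 52.2 kip

E70XX → F_EXX = 70 ksi.
Effective throat t_e = 0.707 × 0.3125 = 0.2209 in.
Total length L = 7.5 in; A_we = 0.2209 × 7.5 = 1.657 in².
F_nw = 0.6 F_EXX = 0.6 × 70 = 42 ksi.
φR_n = 0.75 × 42 × 1.657 = 52.2 kip.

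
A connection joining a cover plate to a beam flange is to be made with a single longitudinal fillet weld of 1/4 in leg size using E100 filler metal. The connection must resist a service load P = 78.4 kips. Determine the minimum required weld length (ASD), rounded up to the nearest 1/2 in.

L = 15 in

E100XX → F_EXX = 100 ksi.
Throat t_e = 0.707 × 0.25 = 0.1767 in.
r_n/Ω = (0.6 × 100 × 0.1767) / 2.0 = 5.302 kip/in.
L_req = P / (r_n/Ω) = 78.4 / 5.302 = 14.79 in total.
Round up → use L = 15 in.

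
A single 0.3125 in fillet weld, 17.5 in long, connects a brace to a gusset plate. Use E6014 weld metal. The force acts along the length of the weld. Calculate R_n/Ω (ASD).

R_n/Ω ≈ 69.6 kip

E60XX → F_EXX = 60 ksi.
Effective throat t_e = 0.707 × 0.3125 = 0.2209 in.
Total length L = 17.5 in; A_we = 0.2209 × 17.5 = 3.866 in².
F_nw = 0.6 F_EXX = 0.6 × 60 = 36 ksi.
R_n = 36 × 3.866 = 139.2 kip; R_n/Ω = 139.2/2.0 = 69.6 kip.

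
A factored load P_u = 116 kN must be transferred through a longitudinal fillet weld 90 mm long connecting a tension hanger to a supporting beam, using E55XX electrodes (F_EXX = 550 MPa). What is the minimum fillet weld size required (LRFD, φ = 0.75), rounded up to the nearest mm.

Total weld length L = 90 mm.
Required throat t_e = P_u / (φ × 0.6 F_EXX × L) = 116 / (0.75 × 0.6 × 550 × 90 × 10⁻³) = 5.208 mm.
Required leg w = t_e / 0.707 = 7.366 mm → use 8 mm.

w = 8 mm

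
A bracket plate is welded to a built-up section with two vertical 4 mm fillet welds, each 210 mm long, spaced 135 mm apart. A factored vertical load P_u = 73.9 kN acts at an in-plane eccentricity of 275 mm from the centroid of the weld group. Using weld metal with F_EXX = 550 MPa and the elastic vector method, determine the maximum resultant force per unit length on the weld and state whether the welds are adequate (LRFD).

Total weld length L_w = 420 mm. Treat welds as unit-width lines.
Polar moment about centroid: J = 2[d³/12 + d(b/2)²] = 2[210³/12 + 210×67.5²] = 3457000 mm³.
Direct shear f_v = P/L_w = 73.9×10³ / 420 = 176 N/mm (vertical).
Torsion M = P·e = 73.9×10³ × 275 = 20322000 N·mm.
Critical point at (x, y) = (67.5, 105) from centroid. f_tx = M·y/J = 617.2 N/mm; f_ty = M·x/J = 396.8 N/mm.
Resultant f_max = √[f_tx² + (f_v + f_ty)²] = √[617.2² + (176 + 396.8)²] = 842 N/mm.
Capacity per unit length: φr_n = 0.75 × 0.6 × 550 × (0.707 × 4) = 699.9 N/mm.
842 > 699.9 → NOT adequate.

f_max ≈ 842 N/mm; NOT adequate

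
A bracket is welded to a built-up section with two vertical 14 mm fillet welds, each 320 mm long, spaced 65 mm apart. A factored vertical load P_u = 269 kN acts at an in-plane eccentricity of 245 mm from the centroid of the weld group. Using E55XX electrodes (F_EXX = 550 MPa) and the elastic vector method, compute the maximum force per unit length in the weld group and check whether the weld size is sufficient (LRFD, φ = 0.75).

Total weld length L_w = 640 mm. Treat welds as unit-width lines.
Polar moment about centroid: J = 2[d³/12 + d(b/2)²] = 2[320³/12 + 320×32.5²] = 6137000 mm³.
Direct shear f_v = P/L_w = 269×10³ / 640 = 420.3 N/mm (vertical).
Torsion M = P·e = 269×10³ × 245 = 65905000 N·mm.
Critical point at (x, y) = (32.5, 160) from centroid. f_tx = M·y/J = 1718 N/mm; f_ty = M·x/J = 349 N/mm.
Resultant f_max = √[f_tx² + (f_v + f_ty)²] = √[1718² + (420.3 + 349)²] = 1883 N/mm.
Capacity per unit length: φr_n = 0.75 × 0.6 × 550 × (0.707 × 14) = 2450 N/mm.
1883 ≤ 2450 → adequate.

f_max ≈ 1880 N/mm; adequate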